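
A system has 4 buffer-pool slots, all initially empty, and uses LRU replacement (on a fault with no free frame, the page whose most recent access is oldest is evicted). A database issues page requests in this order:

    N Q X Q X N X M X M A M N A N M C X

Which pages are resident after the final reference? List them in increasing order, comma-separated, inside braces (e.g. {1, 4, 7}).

{C, M, N, X}

N -> fault, frames {N}
Q -> fault, frames {N,Q}
X -> fault, frames {N,Q,X}
Q -> hit
X -> hit
N -> hit
X -> hit
M -> fault, frames {Q,N,X,M}
X -> hit
M -> hit
A -> fault, evict Q, frames {N,X,M,A}
M -> hit
N -> hit
A -> hit
N -> hit
M -> hit
C -> fault, evict X, frames {A,N,M,C}
X -> fault, evict A, frames {N,M,C,X}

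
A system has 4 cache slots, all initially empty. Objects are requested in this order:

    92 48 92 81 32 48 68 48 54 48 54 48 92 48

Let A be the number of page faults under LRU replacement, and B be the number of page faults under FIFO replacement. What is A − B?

Under LRU: F F . F F . F . F . . . F . → 7 faults.
Under FIFO: F F . F F . F . F F . . F . → 8 faults.
A − B = 7 − 8 = -1.

-1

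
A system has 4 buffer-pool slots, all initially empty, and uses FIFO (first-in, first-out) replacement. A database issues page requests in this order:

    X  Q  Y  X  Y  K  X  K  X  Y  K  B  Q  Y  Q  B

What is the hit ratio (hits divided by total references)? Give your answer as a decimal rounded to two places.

X -> fault, frames {X}
Q -> fault, frames {X,Q}
Y -> fault, frames {X,Q,Y}
X -> hit
Y -> hit
K -> fault, frames {X,Q,Y,K}
X -> hit
K -> hit
X -> hit
Y -> hit
K -> hit
B -> fault, evict X, frames {Q,Y,K,B}
Q -> hit
Y -> hit
Q -> hit
B -> hit
Hits: 11 of 16 references → 11/16 = 0.6875.

0.69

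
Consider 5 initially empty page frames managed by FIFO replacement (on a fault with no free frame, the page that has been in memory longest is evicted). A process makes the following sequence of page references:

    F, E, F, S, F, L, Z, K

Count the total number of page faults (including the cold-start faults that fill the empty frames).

F → miss, frames {F}
E → miss, frames {F,E}
F → hit
S → miss, frames {F,E,S}
F → hit
L → miss, frames {F,E,S,L}
Z → miss, frames {F,E,S,L,Z}
K → miss, evict F, frames {E,S,L,Z,K}
Page faults: 6.

6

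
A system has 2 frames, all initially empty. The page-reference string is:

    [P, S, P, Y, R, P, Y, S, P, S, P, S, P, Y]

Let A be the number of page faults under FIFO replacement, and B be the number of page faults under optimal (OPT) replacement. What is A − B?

Under FIFO: F F . F F F F F F . . . . F → 9 faults.
Under OPT: F F . F F . F F . . . . . F → 7 faults.
A − B = 9 − 7 = 2.

2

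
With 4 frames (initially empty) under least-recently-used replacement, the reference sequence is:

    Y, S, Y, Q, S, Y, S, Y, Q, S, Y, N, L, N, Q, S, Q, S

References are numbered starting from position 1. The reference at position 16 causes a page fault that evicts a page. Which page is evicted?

pos 1: Y → miss, frames (Y)
pos 2: S → miss, frames (Y S)
pos 3: Y → hit
pos 4: Q → miss, frames (S Y Q)
pos 5: S → hit
pos 6: Y → hit
pos 7: S → hit
pos 8: Y → hit
pos 9: Q → hit
pos 10: S → hit
pos 11: Y → hit
pos 12: N → miss, frames (Q S Y N)
pos 13: L → miss, evict Q, frames (S Y N L)
pos 14: N → hit
pos 15: Q → miss, evict S, frames (Y L N Q)
pos 16: S → miss, evict Y, frames (L N Q S)
At position 16, page Y is evicted.

Y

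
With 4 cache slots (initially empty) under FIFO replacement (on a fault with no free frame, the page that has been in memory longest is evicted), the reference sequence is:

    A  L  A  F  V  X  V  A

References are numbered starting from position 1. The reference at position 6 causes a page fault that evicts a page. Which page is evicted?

A

pos 1: A → fault, frames [A]
pos 2: L → fault, frames [A, L]
pos 3: A → hit
pos 4: F → fault, frames [A, L, F]
pos 5: V → fault, frames [A, L, F, V]
pos 6: X → fault, evict A, frames [L, F, V, X]
At position 6, page A is evicted.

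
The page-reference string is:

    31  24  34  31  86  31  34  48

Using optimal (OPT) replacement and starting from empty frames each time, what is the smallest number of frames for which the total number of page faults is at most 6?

f=1: 8 faults
f=2: 6 faults
f=3: 5 faults
f=4: 5 faults
f=5: 5 faults
Smallest f with faults ≤ 6 is 2.

2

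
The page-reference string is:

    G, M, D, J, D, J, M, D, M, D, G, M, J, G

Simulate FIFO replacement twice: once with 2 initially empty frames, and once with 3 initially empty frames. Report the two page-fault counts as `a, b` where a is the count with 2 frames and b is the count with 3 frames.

10, 6

2 frames: F F F F . . F F . . F F F F → 10 faults.
3 frames: F F F F . . . . . . F F . . → 6 faults.
6 < 10: adding a frame reduced faults, as is typical.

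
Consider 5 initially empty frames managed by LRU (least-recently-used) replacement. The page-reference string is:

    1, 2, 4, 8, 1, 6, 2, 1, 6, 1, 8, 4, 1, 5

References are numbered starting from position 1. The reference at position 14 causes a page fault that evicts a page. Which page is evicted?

pos 1: 1 → miss, frames {1}
pos 2: 2 → miss, frames {1,2}
pos 3: 4 → miss, frames {1,2,4}
pos 4: 8 → miss, frames {1,2,4,8}
pos 5: 1 → hit
pos 6: 6 → miss, frames {2,4,8,1,6}
pos 7: 2 → hit
pos 8: 1 → hit
pos 9: 6 → hit
pos 10: 1 → hit
pos 11: 8 → hit
pos 12: 4 → hit
pos 13: 1 → hit
pos 14: 5 → miss, evict 2, frames {6,8,4,1,5}
At position 14, page 2 is evicted.

2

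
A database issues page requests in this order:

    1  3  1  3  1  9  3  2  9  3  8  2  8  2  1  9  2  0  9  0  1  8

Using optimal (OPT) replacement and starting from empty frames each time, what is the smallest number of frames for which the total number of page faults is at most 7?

f=1: 22 faults
f=2: 11 faults
f=3: 8 faults
f=4: 6 faults
f=5: 6 faults
f=6: 6 faults
Smallest f with faults ≤ 7 is 4.

4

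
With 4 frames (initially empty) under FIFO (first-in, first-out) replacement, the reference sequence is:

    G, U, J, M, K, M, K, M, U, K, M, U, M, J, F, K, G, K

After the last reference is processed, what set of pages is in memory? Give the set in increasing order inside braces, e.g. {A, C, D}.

{F, G, K, M}

G: fault, frames [G]
U: fault, frames [G, U]
J: fault, frames [G, U, J]
M: fault, frames [G, U, J, M]
K: fault, evict G, frames [U, J, M, K]
M: hit
K: hit
M: hit
U: hit
K: hit
M: hit
U: hit
M: hit
J: hit
F: fault, evict U, frames [J, M, K, F]
K: hit
G: fault, evict J, frames [M, K, F, G]
K: hit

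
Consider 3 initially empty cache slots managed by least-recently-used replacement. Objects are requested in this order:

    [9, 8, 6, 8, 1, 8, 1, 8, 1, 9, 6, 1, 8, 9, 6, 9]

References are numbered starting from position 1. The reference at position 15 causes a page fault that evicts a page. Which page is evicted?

pos 1: 9 -> miss, frames {9}
pos 2: 8 -> miss, frames {9,8}
pos 3: 6 -> miss, frames {9,8,6}
pos 4: 8 -> hit
pos 5: 1 -> miss, evict 9, frames {6,8,1}
pos 6: 8 -> hit
pos 7: 1 -> hit
pos 8: 8 -> hit
pos 9: 1 -> hit
pos 10: 9 -> miss, evict 6, frames {8,1,9}
pos 11: 6 -> miss, evict 8, frames {1,9,6}
pos 12: 1 -> hit
pos 13: 8 -> miss, evict 9, frames {6,1,8}
pos 14: 9 -> miss, evict 6, frames {1,8,9}
pos 15: 6 -> miss, evict 1, frames {8,9,6}
At position 15, page 1 is evicted.

1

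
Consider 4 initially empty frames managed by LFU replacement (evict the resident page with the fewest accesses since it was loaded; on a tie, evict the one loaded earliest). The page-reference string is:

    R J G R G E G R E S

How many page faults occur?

5

R → fault, frames {R}
J → fault, frames {R,J}
G → fault, frames {R,J,G}
R → hit
G → hit
E → fault, frames {R,J,G,E}
G → hit
R → hit
E → hit
S → fault, evict J, frames {R,G,E,S}
Page faults: 5.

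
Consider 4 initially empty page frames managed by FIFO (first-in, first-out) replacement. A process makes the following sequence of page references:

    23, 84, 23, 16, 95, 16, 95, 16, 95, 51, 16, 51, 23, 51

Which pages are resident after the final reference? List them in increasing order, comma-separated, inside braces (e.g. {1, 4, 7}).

23 → fault, frames (23)
84 → fault, frames (23 84)
23 → hit
16 → fault, frames (23 84 16)
95 → fault, frames (23 84 16 95)
16 → hit
95 → hit
16 → hit
95 → hit
51 → fault, evict 23, frames (84 16 95 51)
16 → hit
51 → hit
23 → fault, evict 84, frames (16 95 51 23)
51 → hit

{16, 23, 51, 95}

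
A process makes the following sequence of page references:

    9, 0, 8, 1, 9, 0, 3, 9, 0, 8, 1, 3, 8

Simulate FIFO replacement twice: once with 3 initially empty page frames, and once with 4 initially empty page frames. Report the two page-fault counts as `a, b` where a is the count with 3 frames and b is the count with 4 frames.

9, 10

3 frames: F F F F F F F . . F F . . → 9 faults.
4 frames: F F F F . . F F F F F F . → 10 faults.
10 > 9: adding a frame increased faults — Belady's anomaly.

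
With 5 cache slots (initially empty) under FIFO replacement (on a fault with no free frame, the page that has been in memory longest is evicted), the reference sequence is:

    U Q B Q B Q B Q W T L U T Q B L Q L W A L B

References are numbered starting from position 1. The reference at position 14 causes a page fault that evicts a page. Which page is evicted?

pos 1: U → miss, frames [U]
pos 2: Q → miss, frames [U, Q]
pos 3: B → miss, frames [U, Q, B]
pos 4: Q → hit
pos 5: B → hit
pos 6: Q → hit
pos 7: B → hit
pos 8: Q → hit
pos 9: W → miss, frames [U, Q, B, W]
pos 10: T → miss, frames [U, Q, B, W, T]
pos 11: L → miss, evict U, frames [Q, B, W, T, L]
pos 12: U → miss, evict Q, frames [B, W, T, L, U]
pos 13: T → hit
pos 14: Q → miss, evict B, frames [W, T, L, U, Q]
At position 14, page B is evicted.

B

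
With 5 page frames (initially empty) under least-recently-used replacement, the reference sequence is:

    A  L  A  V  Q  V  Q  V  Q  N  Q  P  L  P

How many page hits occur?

A -> fault, frames [A]
L -> fault, frames [A, L]
A -> hit
V -> fault, frames [L, A, V]
Q -> fault, frames [L, A, V, Q]
V -> hit
Q -> hit
V -> hit
Q -> hit
N -> fault, frames [L, A, V, Q, N]
Q -> hit
P -> fault, evict L, frames [A, V, N, Q, P]
L -> fault, evict A, frames [V, N, Q, P, L]
P -> hit
Hits: 7.

7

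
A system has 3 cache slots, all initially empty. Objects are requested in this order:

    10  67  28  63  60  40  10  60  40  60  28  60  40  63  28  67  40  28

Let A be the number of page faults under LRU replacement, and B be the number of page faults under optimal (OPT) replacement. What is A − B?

3

Under LRU: F F F F F F F . . . F . . F F F F . → 12 faults.
Under OPT: F F F F F F . . . . F . . F . F . . → 9 faults.
A − B = 12 − 9 = 3.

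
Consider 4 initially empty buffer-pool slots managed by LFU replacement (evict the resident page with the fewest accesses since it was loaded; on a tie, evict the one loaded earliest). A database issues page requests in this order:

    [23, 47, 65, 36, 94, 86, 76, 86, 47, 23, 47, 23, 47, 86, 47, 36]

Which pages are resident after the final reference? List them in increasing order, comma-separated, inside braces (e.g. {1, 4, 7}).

23 -> fault, frames {23}
47 -> fault, frames {23,47}
65 -> fault, frames {23,47,65}
36 -> fault, frames {23,47,65,36}
94 -> fault, evict 23, frames {47,65,36,94}
86 -> fault, evict 47, frames {65,36,94,86}
76 -> fault, evict 65, frames {36,94,86,76}
86 -> hit
47 -> fault, evict 36, frames {94,86,76,47}
23 -> fault, evict 94, frames {86,76,47,23}
47 -> hit
23 -> hit
47 -> hit
86 -> hit
47 -> hit
36 -> fault, evict 76, frames {86,47,23,36}

{23, 36, 47, 86}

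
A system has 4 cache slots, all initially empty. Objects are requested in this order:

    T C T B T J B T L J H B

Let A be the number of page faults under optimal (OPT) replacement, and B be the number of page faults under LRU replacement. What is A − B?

-1

Under OPT: F F . F . F . . F . F . → 6 faults.
Under LRU: F F . F . F . . F . F F → 7 faults.
A − B = 6 − 7 = -1.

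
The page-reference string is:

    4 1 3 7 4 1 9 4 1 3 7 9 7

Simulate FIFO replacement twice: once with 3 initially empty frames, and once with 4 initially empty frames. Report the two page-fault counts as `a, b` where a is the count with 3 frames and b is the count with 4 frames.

3 frames: F F F F F F F . . F F . . → 9 faults.
4 frames: F F F F . . F F F F F F . → 10 faults.
10 > 9: adding a frame increased faults — Belady's anomaly.

9, 10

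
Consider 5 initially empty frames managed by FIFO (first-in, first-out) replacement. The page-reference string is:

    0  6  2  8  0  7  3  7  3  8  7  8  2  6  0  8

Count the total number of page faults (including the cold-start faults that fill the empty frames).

7

0 -> fault, frames (0)
6 -> fault, frames (0 6)
2 -> fault, frames (0 6 2)
8 -> fault, frames (0 6 2 8)
0 -> hit
7 -> fault, frames (0 6 2 8 7)
3 -> fault, evict 0, frames (6 2 8 7 3)
7 -> hit
3 -> hit
8 -> hit
7 -> hit
8 -> hit
2 -> hit
6 -> hit
0 -> fault, evict 6, frames (2 8 7 3 0)
8 -> hit
Page faults: 7.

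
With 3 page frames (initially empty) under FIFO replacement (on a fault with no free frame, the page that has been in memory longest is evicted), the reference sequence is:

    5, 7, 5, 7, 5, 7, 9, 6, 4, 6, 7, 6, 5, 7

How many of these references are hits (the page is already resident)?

7

5 -> fault, frames [5]
7 -> fault, frames [5, 7]
5 -> hit
7 -> hit
5 -> hit
7 -> hit
9 -> fault, frames [5, 7, 9]
6 -> fault, evict 5, frames [7, 9, 6]
4 -> fault, evict 7, frames [9, 6, 4]
6 -> hit
7 -> fault, evict 9, frames [6, 4, 7]
6 -> hit
5 -> fault, evict 6, frames [4, 7, 5]
7 -> hit
Hits: 7.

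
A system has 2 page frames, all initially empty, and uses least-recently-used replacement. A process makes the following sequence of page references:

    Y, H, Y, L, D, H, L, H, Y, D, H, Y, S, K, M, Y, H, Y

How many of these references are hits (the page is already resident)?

3

Y: fault, frames [Y]
H: fault, frames [Y, H]
Y: hit
L: fault, evict H, frames [Y, L]
D: fault, evict Y, frames [L, D]
H: fault, evict L, frames [D, H]
L: fault, evict D, frames [H, L]
H: hit
Y: fault, evict L, frames [H, Y]
D: fault, evict H, frames [Y, D]
H: fault, evict Y, frames [D, H]
Y: fault, evict D, frames [H, Y]
S: fault, evict H, frames [Y, S]
K: fault, evict Y, frames [S, K]
M: fault, evict S, frames [K, M]
Y: fault, evict K, frames [M, Y]
H: fault, evict M, frames [Y, H]
Y: hit
Hits: 3.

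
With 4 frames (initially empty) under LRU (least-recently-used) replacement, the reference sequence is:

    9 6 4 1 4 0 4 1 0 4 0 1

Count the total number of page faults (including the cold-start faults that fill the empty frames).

5

9 -> miss, frames (9)
6 -> miss, frames (9 6)
4 -> miss, frames (9 6 4)
1 -> miss, frames (9 6 4 1)
4 -> hit
0 -> miss, evict 9, frames (6 1 4 0)
4 -> hit
1 -> hit
0 -> hit
4 -> hit
0 -> hit
1 -> hit
Page faults: 5.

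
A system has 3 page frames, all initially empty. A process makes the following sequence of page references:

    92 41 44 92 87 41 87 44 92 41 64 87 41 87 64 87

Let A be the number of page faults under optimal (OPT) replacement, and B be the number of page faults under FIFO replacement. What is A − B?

Under OPT: F F F . F . . . F . F . . . . . → 6 faults.
Under FIFO: F F F . F . . . F F F F . . . . → 8 faults.
A − B = 6 − 8 = -2.

-2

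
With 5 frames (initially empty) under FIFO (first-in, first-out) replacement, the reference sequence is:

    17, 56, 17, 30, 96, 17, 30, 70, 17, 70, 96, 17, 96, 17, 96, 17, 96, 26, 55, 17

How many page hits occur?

12

17 → fault, frames [17]
56 → fault, frames [17, 56]
17 → hit
30 → fault, frames [17, 56, 30]
96 → fault, frames [17, 56, 30, 96]
17 → hit
30 → hit
70 → fault, frames [17, 56, 30, 96, 70]
17 → hit
70 → hit
96 → hit
17 → hit
96 → hit
17 → hit
96 → hit
17 → hit
96 → hit
26 → fault, evict 17, frames [56, 30, 96, 70, 26]
55 → fault, evict 56, frames [30, 96, 70, 26, 55]
17 → fault, evict 30, frames [96, 70, 26, 55, 17]
Hits: 12.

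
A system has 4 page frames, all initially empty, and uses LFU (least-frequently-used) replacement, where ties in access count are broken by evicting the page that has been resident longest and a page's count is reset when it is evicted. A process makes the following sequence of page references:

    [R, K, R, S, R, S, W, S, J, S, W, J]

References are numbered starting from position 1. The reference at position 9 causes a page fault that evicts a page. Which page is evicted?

K

pos 1: R: miss, frames (R)
pos 2: K: miss, frames (R K)
pos 3: R: hit
pos 4: S: miss, frames (R K S)
pos 5: R: hit
pos 6: S: hit
pos 7: W: miss, frames (R K S W)
pos 8: S: hit
pos 9: J: miss, evict K, frames (R S W J)
At position 9, page K is evicted.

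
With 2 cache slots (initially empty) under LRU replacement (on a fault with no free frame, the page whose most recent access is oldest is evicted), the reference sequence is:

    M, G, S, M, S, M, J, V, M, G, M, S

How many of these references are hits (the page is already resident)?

M → fault, frames (M)
G → fault, frames (M G)
S → fault, evict M, frames (G S)
M → fault, evict G, frames (S M)
S → hit
M → hit
J → fault, evict S, frames (M J)
V → fault, evict M, frames (J V)
M → fault, evict J, frames (V M)
G → fault, evict V, frames (M G)
M → hit
S → fault, evict G, frames (M S)
Hits: 3.

3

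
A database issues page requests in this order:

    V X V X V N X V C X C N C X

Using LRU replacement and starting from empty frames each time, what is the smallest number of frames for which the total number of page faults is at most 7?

f=1: 14 faults
f=2: 9 faults
f=3: 5 faults
f=4: 4 faults
Smallest f with faults ≤ 7 is 3.

3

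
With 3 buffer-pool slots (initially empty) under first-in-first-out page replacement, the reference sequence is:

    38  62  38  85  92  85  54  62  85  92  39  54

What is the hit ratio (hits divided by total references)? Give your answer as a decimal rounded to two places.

38: fault, frames (38)
62: fault, frames (38 62)
38: hit
85: fault, frames (38 62 85)
92: fault, evict 38, frames (62 85 92)
85: hit
54: fault, evict 62, frames (85 92 54)
62: fault, evict 85, frames (92 54 62)
85: fault, evict 92, frames (54 62 85)
92: fault, evict 54, frames (62 85 92)
39: fault, evict 62, frames (85 92 39)
54: fault, evict 85, frames (92 39 54)
Hits: 2 of 12 references → 2/12 = 0.1667.

0.17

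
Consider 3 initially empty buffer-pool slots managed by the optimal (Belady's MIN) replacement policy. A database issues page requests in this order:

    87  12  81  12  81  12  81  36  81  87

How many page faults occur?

4

87: fault, frames (87)
12: fault, frames (87 12)
81: fault, frames (87 12 81)
12: hit
81: hit
12: hit
81: hit
36: fault, evict 12, frames (87 81 36)
81: hit
87: hit
Page faults: 4.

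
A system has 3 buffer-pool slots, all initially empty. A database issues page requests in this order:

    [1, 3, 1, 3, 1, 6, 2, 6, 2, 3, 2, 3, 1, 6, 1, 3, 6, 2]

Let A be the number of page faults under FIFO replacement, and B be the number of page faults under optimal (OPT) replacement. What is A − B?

2

Under FIFO: F F . . . F F . . . . . F . . F F F → 8 faults.
Under OPT: F F . . . F F . . . . . F . . . . F → 6 faults.
A − B = 8 − 6 = 2.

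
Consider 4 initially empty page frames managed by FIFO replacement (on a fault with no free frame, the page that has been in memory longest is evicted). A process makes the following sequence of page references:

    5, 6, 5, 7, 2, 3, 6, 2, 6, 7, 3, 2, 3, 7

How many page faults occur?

5

5: fault, frames {5}
6: fault, frames {5,6}
5: hit
7: fault, frames {5,6,7}
2: fault, frames {5,6,7,2}
3: fault, evict 5, frames {6,7,2,3}
6: hit
2: hit
6: hit
7: hit
3: hit
2: hit
3: hit
7: hit
Page faults: 5.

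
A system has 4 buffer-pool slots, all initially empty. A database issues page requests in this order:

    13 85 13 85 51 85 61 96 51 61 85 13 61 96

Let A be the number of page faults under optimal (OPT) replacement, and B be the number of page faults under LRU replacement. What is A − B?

Under OPT: F F . . F . F F . . . F . . → 6 faults.
Under LRU: F F . . F . F F . . . F . F → 7 faults.
A − B = 6 − 7 = -1.

-1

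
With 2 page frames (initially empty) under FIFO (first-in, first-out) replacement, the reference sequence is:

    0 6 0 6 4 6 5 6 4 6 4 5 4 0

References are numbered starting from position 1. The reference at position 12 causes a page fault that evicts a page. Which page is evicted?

6

pos 1: 0 → miss, frames (0)
pos 2: 6 → miss, frames (0 6)
pos 3: 0 → hit
pos 4: 6 → hit
pos 5: 4 → miss, evict 0, frames (6 4)
pos 6: 6 → hit
pos 7: 5 → miss, evict 6, frames (4 5)
pos 8: 6 → miss, evict 4, frames (5 6)
pos 9: 4 → miss, evict 5, frames (6 4)
pos 10: 6 → hit
pos 11: 4 → hit
pos 12: 5 → miss, evict 6, frames (4 5)
At position 12, page 6 is evicted.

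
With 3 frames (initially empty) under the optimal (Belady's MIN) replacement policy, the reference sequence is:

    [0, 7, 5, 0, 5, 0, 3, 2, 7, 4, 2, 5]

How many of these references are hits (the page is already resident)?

6

0: miss, frames (0)
7: miss, frames (0 7)
5: miss, frames (0 7 5)
0: hit
5: hit
0: hit
3: miss, evict 0, frames (7 5 3)
2: miss, evict 3, frames (7 5 2)
7: hit
4: miss, evict 7, frames (5 2 4)
2: hit
5: hit
Hits: 6.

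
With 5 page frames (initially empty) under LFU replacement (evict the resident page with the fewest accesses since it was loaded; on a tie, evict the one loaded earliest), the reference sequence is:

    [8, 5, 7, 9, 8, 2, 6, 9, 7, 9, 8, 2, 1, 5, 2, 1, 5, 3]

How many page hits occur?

8 -> fault, frames {8}
5 -> fault, frames {8,5}
7 -> fault, frames {8,5,7}
9 -> fault, frames {8,5,7,9}
8 -> hit
2 -> fault, frames {8,5,7,9,2}
6 -> fault, evict 5, frames {8,7,9,2,6}
9 -> hit
7 -> hit
9 -> hit
8 -> hit
2 -> hit
1 -> fault, evict 6, frames {8,7,9,2,1}
5 -> fault, evict 1, frames {8,7,9,2,5}
2 -> hit
1 -> fault, evict 5, frames {8,7,9,2,1}
5 -> fault, evict 1, frames {8,7,9,2,5}
3 -> fault, evict 5, frames {8,7,9,2,3}
Hits: 7.

7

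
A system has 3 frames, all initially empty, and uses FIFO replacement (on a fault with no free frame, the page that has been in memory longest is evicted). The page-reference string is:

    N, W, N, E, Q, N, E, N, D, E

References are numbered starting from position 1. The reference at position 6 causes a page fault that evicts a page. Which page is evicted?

pos 1: N: fault, frames [N]
pos 2: W: fault, frames [N, W]
pos 3: N: hit
pos 4: E: fault, frames [N, W, E]
pos 5: Q: fault, evict N, frames [W, E, Q]
pos 6: N: fault, evict W, frames [E, Q, N]
At position 6, page W is evicted.

W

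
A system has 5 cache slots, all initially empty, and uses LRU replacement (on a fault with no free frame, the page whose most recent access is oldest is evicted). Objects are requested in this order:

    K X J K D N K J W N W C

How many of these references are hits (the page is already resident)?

5

K -> fault, frames [K]
X -> fault, frames [K, X]
J -> fault, frames [K, X, J]
K -> hit
D -> fault, frames [X, J, K, D]
N -> fault, frames [X, J, K, D, N]
K -> hit
J -> hit
W -> fault, evict X, frames [D, N, K, J, W]
N -> hit
W -> hit
C -> fault, evict D, frames [K, J, N, W, C]
Hits: 5.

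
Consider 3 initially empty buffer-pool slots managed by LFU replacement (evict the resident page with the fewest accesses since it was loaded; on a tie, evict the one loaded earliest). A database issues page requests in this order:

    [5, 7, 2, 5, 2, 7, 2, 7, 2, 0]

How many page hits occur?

5: fault, frames [5]
7: fault, frames [5, 7]
2: fault, frames [5, 7, 2]
5: hit
2: hit
7: hit
2: hit
7: hit
2: hit
0: fault, evict 5, frames [7, 2, 0]
Hits: 6.

6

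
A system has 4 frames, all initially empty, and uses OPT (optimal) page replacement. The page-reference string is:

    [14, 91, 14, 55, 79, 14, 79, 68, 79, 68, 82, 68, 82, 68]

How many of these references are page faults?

6

14 -> miss, frames (14)
91 -> miss, frames (14 91)
14 -> hit
55 -> miss, frames (14 91 55)
79 -> miss, frames (14 91 55 79)
14 -> hit
79 -> hit
68 -> miss, evict 55, frames (14 91 79 68)
79 -> hit
68 -> hit
82 -> miss, evict 79, frames (14 91 68 82)
68 -> hit
82 -> hit
68 -> hit
Page faults: 6.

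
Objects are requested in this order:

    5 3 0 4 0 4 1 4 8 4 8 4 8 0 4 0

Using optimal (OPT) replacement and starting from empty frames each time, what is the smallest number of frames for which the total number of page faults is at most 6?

f=1: 16 faults
f=2: 7 faults
f=3: 6 faults
f=4: 6 faults
f=5: 6 faults
f=6: 6 faults
Smallest f with faults ≤ 6 is 3.

3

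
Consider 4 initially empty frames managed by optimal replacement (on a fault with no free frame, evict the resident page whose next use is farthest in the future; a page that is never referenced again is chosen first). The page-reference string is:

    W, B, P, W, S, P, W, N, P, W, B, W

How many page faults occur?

5

W -> fault, frames (W)
B -> fault, frames (W B)
P -> fault, frames (W B P)
W -> hit
S -> fault, frames (W B P S)
P -> hit
W -> hit
N -> fault, evict S, frames (W B P N)
P -> hit
W -> hit
B -> hit
W -> hit
Page faults: 5.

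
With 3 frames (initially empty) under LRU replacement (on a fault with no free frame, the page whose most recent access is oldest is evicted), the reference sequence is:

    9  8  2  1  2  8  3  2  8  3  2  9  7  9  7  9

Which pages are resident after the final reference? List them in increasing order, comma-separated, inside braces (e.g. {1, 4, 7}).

{2, 7, 9}

9 → fault, frames [9]
8 → fault, frames [9, 8]
2 → fault, frames [9, 8, 2]
1 → fault, evict 9, frames [8, 2, 1]
2 → hit
8 → hit
3 → fault, evict 1, frames [2, 8, 3]
2 → hit
8 → hit
3 → hit
2 → hit
9 → fault, evict 8, frames [3, 2, 9]
7 → fault, evict 3, frames [2, 9, 7]
9 → hit
7 → hit
9 → hit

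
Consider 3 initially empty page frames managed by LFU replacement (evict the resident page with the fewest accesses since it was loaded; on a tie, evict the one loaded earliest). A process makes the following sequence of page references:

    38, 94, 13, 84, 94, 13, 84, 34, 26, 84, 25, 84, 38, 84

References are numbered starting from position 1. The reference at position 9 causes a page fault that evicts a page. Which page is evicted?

pos 1: 38: miss, frames [38]
pos 2: 94: miss, frames [38, 94]
pos 3: 13: miss, frames [38, 94, 13]
pos 4: 84: miss, evict 38, frames [94, 13, 84]
pos 5: 94: hit
pos 6: 13: hit
pos 7: 84: hit
pos 8: 34: miss, evict 94, frames [13, 84, 34]
pos 9: 26: miss, evict 34, frames [13, 84, 26]
At position 9, page 34 is evicted.

34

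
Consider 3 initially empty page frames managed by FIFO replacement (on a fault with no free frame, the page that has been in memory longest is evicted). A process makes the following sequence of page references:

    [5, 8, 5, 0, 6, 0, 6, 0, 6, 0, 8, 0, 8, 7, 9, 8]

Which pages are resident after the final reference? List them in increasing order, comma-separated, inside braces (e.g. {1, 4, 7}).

{7, 8, 9}

5 -> miss, frames {5}
8 -> miss, frames {5,8}
5 -> hit
0 -> miss, frames {5,8,0}
6 -> miss, evict 5, frames {8,0,6}
0 -> hit
6 -> hit
0 -> hit
6 -> hit
0 -> hit
8 -> hit
0 -> hit
8 -> hit
7 -> miss, evict 8, frames {0,6,7}
9 -> miss, evict 0, frames {6,7,9}
8 -> miss, evict 6, frames {7,9,8}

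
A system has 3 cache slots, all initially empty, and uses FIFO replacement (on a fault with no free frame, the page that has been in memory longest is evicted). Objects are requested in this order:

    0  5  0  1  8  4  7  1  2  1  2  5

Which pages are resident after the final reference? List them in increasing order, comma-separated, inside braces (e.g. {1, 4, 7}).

0: fault, frames (0)
5: fault, frames (0 5)
0: hit
1: fault, frames (0 5 1)
8: fault, evict 0, frames (5 1 8)
4: fault, evict 5, frames (1 8 4)
7: fault, evict 1, frames (8 4 7)
1: fault, evict 8, frames (4 7 1)
2: fault, evict 4, frames (7 1 2)
1: hit
2: hit
5: fault, evict 7, frames (1 2 5)

{1, 2, 5}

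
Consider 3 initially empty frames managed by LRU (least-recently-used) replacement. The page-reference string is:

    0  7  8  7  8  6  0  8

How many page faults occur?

5

0 → miss, frames {0}
7 → miss, frames {0,7}
8 → miss, frames {0,7,8}
7 → hit
8 → hit
6 → miss, evict 0, frames {7,8,6}
0 → miss, evict 7, frames {8,6,0}
8 → hit
Page faults: 5.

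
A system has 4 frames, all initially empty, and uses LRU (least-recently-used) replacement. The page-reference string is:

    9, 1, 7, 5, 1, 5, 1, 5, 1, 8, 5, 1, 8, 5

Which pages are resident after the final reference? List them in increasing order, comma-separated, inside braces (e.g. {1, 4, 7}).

9: miss, frames (9)
1: miss, frames (9 1)
7: miss, frames (9 1 7)
5: miss, frames (9 1 7 5)
1: hit
5: hit
1: hit
5: hit
1: hit
8: miss, evict 9, frames (7 5 1 8)
5: hit
1: hit
8: hit
5: hit

{1, 5, 7, 8}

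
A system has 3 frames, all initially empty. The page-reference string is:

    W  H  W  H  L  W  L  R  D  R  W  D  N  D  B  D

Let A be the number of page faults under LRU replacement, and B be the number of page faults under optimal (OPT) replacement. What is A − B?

1

Under LRU: F F . . F . . F F . F . F . F . → 8 faults.
Under OPT: F F . . F . . F F . . . F . F . → 7 faults.
A − B = 8 − 7 = 1.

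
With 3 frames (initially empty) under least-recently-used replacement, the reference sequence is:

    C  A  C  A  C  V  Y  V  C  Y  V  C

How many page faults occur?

C: fault, frames (C)
A: fault, frames (C A)
C: hit
A: hit
C: hit
V: fault, frames (A C V)
Y: fault, evict A, frames (C V Y)
V: hit
C: hit
Y: hit
V: hit
C: hit
Page faults: 4.

4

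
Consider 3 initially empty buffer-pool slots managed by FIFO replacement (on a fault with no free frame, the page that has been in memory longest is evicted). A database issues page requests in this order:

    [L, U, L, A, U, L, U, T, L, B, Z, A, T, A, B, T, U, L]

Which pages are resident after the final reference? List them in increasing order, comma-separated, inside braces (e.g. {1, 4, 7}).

L: miss, frames (L)
U: miss, frames (L U)
L: hit
A: miss, frames (L U A)
U: hit
L: hit
U: hit
T: miss, evict L, frames (U A T)
L: miss, evict U, frames (A T L)
B: miss, evict A, frames (T L B)
Z: miss, evict T, frames (L B Z)
A: miss, evict L, frames (B Z A)
T: miss, evict B, frames (Z A T)
A: hit
B: miss, evict Z, frames (A T B)
T: hit
U: miss, evict A, frames (T B U)
L: miss, evict T, frames (B U L)

{B, L, U}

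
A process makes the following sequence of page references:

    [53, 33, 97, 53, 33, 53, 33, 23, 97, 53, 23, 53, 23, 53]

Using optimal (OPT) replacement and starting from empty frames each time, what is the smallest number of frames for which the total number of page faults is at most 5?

3

f=1: 14 faults
f=2: 7 faults
f=3: 4 faults
f=4: 4 faults
Smallest f with faults ≤ 5 is 3.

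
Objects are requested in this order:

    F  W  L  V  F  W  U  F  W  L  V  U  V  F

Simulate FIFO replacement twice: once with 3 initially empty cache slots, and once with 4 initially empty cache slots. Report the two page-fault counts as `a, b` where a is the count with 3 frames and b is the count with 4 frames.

10, 11

3 frames: F F F F F F F . . F F . . F → 10 faults.
4 frames: F F F F . . F F F F F F . F → 11 faults.
11 > 10: adding a frame increased faults — Belady's anomaly.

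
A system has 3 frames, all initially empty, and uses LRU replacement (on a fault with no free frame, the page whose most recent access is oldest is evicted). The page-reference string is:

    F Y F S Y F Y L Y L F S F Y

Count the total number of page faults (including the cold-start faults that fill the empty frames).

6

F -> miss, frames {F}
Y -> miss, frames {F,Y}
F -> hit
S -> miss, frames {Y,F,S}
Y -> hit
F -> hit
Y -> hit
L -> miss, evict S, frames {F,Y,L}
Y -> hit
L -> hit
F -> hit
S -> miss, evict Y, frames {L,F,S}
F -> hit
Y -> miss, evict L, frames {S,F,Y}
Page faults: 6.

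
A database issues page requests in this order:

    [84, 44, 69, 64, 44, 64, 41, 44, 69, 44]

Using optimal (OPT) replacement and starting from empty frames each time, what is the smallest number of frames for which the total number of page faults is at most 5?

f=1: 10 faults
f=2: 6 faults
f=3: 5 faults
f=4: 5 faults
f=5: 5 faults
Smallest f with faults ≤ 5 is 3.

3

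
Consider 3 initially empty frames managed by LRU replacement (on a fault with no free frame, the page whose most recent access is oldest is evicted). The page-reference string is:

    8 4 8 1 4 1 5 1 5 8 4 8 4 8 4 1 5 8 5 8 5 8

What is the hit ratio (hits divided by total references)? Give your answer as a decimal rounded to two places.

0.59

8: miss, frames (8)
4: miss, frames (8 4)
8: hit
1: miss, frames (4 8 1)
4: hit
1: hit
5: miss, evict 8, frames (4 1 5)
1: hit
5: hit
8: miss, evict 4, frames (1 5 8)
4: miss, evict 1, frames (5 8 4)
8: hit
4: hit
8: hit
4: hit
1: miss, evict 5, frames (8 4 1)
5: miss, evict 8, frames (4 1 5)
8: miss, evict 4, frames (1 5 8)
5: hit
8: hit
5: hit
8: hit
Hits: 13 of 22 references → 13/22 = 0.5909.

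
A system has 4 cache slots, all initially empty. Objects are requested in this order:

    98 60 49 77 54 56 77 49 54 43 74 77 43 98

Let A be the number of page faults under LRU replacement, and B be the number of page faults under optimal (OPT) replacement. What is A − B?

1

Under LRU: F F F F F F . . . F F F . F → 10 faults.
Under OPT: F F F F F F . . . F F . . F → 9 faults.
A − B = 10 − 9 = 1.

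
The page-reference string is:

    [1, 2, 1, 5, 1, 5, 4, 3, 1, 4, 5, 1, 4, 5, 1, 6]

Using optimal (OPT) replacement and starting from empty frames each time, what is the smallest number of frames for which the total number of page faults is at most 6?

f=1: 16 faults
f=2: 10 faults
f=3: 7 faults
f=4: 6 faults
f=5: 6 faults
f=6: 6 faults
Smallest f with faults ≤ 6 is 4.

4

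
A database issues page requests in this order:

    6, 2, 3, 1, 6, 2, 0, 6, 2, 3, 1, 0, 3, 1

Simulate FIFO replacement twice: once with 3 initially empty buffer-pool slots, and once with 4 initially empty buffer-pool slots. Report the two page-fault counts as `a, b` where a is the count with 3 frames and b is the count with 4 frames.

9, 10

3 frames: F F F F F F F . . F F . . . → 9 faults.
4 frames: F F F F . . F F F F F F . . → 10 faults.
10 > 9: adding a frame increased faults — Belady's anomaly.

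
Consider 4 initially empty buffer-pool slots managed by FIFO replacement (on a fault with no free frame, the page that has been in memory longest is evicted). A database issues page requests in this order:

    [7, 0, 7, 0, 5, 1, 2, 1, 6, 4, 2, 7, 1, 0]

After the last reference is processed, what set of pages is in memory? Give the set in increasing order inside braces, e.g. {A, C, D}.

7 → fault, frames {7}
0 → fault, frames {7,0}
7 → hit
0 → hit
5 → fault, frames {7,0,5}
1 → fault, frames {7,0,5,1}
2 → fault, evict 7, frames {0,5,1,2}
1 → hit
6 → fault, evict 0, frames {5,1,2,6}
4 → fault, evict 5, frames {1,2,6,4}
2 → hit
7 → fault, evict 1, frames {2,6,4,7}
1 → fault, evict 2, frames {6,4,7,1}
0 → fault, evict 6, frames {4,7,1,0}

{0, 1, 4, 7}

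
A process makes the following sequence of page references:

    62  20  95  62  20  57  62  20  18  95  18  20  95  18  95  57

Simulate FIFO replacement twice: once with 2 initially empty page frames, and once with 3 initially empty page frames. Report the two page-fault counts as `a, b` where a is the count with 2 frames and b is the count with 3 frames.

2 frames: F F F F F F F F F F . F . F F F → 14 faults.
3 frames: F F F . . F F F F F . . . . . F → 9 faults.
9 < 14: adding a frame reduced faults, as is typical.

14, 9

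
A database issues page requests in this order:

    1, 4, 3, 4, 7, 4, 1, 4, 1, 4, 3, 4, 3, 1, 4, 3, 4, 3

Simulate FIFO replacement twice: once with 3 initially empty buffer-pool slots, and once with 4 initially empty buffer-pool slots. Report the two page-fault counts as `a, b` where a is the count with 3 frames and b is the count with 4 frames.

7, 4

3 frames: F F F . F . F F . . F . . . . . . . → 7 faults.
4 frames: F F F . F . . . . . . . . . . . . . → 4 faults.
4 < 7: adding a frame reduced faults, as is typical.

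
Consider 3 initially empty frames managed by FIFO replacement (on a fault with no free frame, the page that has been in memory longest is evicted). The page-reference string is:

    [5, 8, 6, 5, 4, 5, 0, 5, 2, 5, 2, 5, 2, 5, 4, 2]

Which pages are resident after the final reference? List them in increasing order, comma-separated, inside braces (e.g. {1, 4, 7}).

{0, 2, 4}

5 → fault, frames {5}
8 → fault, frames {5,8}
6 → fault, frames {5,8,6}
5 → hit
4 → fault, evict 5, frames {8,6,4}
5 → fault, evict 8, frames {6,4,5}
0 → fault, evict 6, frames {4,5,0}
5 → hit
2 → fault, evict 4, frames {5,0,2}
5 → hit
2 → hit
5 → hit
2 → hit
5 → hit
4 → fault, evict 5, frames {0,2,4}
2 → hit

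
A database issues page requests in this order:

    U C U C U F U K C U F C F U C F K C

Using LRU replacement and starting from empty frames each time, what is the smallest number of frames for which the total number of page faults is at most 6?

f=1: 18 faults
f=2: 13 faults
f=3: 7 faults
f=4: 4 faults
Smallest f with faults ≤ 6 is 4.

4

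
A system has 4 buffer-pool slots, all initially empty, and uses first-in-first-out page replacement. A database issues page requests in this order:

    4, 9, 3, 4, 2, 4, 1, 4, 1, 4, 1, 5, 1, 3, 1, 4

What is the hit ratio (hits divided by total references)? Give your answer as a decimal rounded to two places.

0.50

4 → miss, frames [4]
9 → miss, frames [4, 9]
3 → miss, frames [4, 9, 3]
4 → hit
2 → miss, frames [4, 9, 3, 2]
4 → hit
1 → miss, evict 4, frames [9, 3, 2, 1]
4 → miss, evict 9, frames [3, 2, 1, 4]
1 → hit
4 → hit
1 → hit
5 → miss, evict 3, frames [2, 1, 4, 5]
1 → hit
3 → miss, evict 2, frames [1, 4, 5, 3]
1 → hit
4 → hit
Hits: 8 of 16 references → 8/16 = 0.5000.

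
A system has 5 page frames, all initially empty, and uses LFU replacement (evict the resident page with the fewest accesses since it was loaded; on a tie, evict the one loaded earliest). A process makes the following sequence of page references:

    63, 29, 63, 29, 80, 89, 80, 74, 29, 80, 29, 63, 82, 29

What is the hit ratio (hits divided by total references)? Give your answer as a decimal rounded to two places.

0.57

63 → miss, frames (63)
29 → miss, frames (63 29)
63 → hit
29 → hit
80 → miss, frames (63 29 80)
89 → miss, frames (63 29 80 89)
80 → hit
74 → miss, frames (63 29 80 89 74)
29 → hit
80 → hit
29 → hit
63 → hit
82 → miss, evict 89, frames (63 29 80 74 82)
29 → hit
Hits: 8 of 14 references → 8/14 = 0.5714.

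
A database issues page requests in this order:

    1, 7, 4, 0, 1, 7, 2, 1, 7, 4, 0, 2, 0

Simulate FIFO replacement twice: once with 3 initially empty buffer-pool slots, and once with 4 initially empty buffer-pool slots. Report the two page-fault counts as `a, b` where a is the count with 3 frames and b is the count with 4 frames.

3 frames: F F F F F F F . . F F . . → 9 faults.
4 frames: F F F F . . F F F F F F . → 10 faults.
10 > 9: adding a frame increased faults — Belady's anomaly.

9, 10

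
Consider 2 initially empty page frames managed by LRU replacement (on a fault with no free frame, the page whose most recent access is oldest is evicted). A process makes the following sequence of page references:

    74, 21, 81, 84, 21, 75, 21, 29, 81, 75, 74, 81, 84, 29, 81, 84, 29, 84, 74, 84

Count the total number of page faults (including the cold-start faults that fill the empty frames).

74: fault, frames [74]
21: fault, frames [74, 21]
81: fault, evict 74, frames [21, 81]
84: fault, evict 21, frames [81, 84]
21: fault, evict 81, frames [84, 21]
75: fault, evict 84, frames [21, 75]
21: hit
29: fault, evict 75, frames [21, 29]
81: fault, evict 21, frames [29, 81]
75: fault, evict 29, frames [81, 75]
74: fault, evict 81, frames [75, 74]
81: fault, evict 75, frames [74, 81]
84: fault, evict 74, frames [81, 84]
29: fault, evict 81, frames [84, 29]
81: fault, evict 84, frames [29, 81]
84: fault, evict 29, frames [81, 84]
29: fault, evict 81, frames [84, 29]
84: hit
74: fault, evict 29, frames [84, 74]
84: hit
Page faults: 17.

17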